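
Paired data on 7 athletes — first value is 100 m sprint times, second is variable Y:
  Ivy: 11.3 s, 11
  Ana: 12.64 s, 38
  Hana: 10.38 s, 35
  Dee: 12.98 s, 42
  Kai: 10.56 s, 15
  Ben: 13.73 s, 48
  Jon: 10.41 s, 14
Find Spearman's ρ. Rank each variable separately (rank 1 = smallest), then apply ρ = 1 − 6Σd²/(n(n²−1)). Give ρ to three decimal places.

Ranks of variable 1: 4, 5, 1, 6, 3, 7, 2
Ranks of variable 2: 1, 5, 4, 6, 3, 7, 2
d = r₁ − r₂: 3, 0, -3, 0, 0, 0, 0
d²: 9, 0, 9, 0, 0, 0, 0; Σd² = 18
ρ = 1 − 6·18/(7·48) = 1 − 108/336 = 0.679

0.679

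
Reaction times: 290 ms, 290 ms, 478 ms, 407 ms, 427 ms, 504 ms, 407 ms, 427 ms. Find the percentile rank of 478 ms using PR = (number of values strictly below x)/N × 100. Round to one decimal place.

N = 8.
Strictly below 478: 6. Equal to 478: 1.
PR = 6/8 × 100 = 75.0

75.0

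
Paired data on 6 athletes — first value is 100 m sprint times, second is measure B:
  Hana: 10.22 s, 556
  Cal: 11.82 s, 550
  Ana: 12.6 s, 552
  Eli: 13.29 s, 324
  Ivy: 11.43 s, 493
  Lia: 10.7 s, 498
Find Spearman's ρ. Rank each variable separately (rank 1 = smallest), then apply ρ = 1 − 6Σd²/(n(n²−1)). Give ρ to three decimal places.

Ranks of variable 1: 1, 4, 5, 6, 3, 2
Ranks of variable 2: 6, 4, 5, 1, 2, 3
d = r₁ − r₂: -5, 0, 0, 5, 1, -1
d²: 25, 0, 0, 25, 1, 1; Σd² = 52
ρ = 1 − 6·52/(6·35) = 1 − 312/210 = -0.486

-0.486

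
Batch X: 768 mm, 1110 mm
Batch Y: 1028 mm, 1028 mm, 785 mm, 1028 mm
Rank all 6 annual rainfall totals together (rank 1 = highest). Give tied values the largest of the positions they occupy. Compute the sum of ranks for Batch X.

Sorted (descending): 1110, 1028, 1028, 1028, 785, 768
The 3 values of 1028 occupy positions 2–4 → each gets rank 4.
Batch X values → pooled ranks: 768→6, 1110→1
Rank sum = 6 + 1 = 7

7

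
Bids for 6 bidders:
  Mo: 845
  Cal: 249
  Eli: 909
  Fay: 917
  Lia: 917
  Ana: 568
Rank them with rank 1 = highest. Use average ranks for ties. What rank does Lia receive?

Sorted (descending): 917, 917, 909, 845, 568, 249
The 2 values of 917 occupy positions 1–2 → average rank (1+2)/2 = 1.5.
Lia has value 917 → rank 1.5.

1.5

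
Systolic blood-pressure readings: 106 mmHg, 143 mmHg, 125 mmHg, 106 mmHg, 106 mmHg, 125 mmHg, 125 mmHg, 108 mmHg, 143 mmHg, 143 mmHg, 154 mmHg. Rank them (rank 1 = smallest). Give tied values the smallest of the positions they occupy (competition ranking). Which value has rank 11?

Sorted (ascending): 106, 106, 106, 108, 125, 125, 125, 143, 143, 143, 154
The 3 values of 106 occupy positions 1–3 → each gets rank 1.
The 3 values of 125 occupy positions 5–7 → each gets rank 5.
The 3 values of 143 occupy positions 8–10 → each gets rank 8.
Rank 11 → value 154.

154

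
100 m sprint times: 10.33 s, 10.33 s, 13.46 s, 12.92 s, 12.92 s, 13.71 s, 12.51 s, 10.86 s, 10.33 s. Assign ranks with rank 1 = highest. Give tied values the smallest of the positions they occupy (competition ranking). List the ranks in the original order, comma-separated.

Sorted (descending): 13.71, 13.46, 12.92, 12.92, 12.51, 10.86, 10.33, 10.33, 10.33
The 2 values of 12.92 occupy positions 3–4 → each gets rank 3.
The 3 values of 10.33 occupy positions 7–9 → each gets rank 7.

7, 7, 2, 3, 3, 1, 5, 6, 7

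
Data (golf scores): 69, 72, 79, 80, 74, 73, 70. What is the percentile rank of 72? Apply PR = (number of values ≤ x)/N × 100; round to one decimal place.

N = 7.
Strictly below 72: 2. Equal to 72: 1.
PR = 3/7 × 100 = 42.9

42.9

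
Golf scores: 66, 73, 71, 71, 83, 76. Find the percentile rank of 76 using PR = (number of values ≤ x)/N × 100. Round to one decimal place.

83.3

N = 6.
Strictly below 76: 4. Equal to 76: 1.
PR = 5/6 × 100 = 83.3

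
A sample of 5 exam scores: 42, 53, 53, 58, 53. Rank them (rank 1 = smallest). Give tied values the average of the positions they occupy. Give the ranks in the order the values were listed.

1, 3, 3, 5, 3

Sorted (ascending): 42, 53, 53, 53, 58
The 3 values of 53 occupy positions 2–4 → average rank 3.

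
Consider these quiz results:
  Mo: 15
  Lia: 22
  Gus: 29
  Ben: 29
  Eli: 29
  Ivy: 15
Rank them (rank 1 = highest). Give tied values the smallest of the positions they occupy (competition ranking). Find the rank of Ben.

Sorted (descending): 29, 29, 29, 22, 15, 15
The 3 values of 29 occupy positions 1–3 → each gets rank 1.
The 2 values of 15 occupy positions 5–6 → each gets rank 5.
Ben has value 29 → rank 1.

1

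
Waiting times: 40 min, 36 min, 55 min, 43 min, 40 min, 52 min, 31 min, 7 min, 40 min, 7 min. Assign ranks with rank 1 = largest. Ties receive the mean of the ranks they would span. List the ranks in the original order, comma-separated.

5, 7, 1, 3, 5, 2, 8, 9.5, 5, 9.5

Sorted (descending): 55, 52, 43, 40, 40, 40, 36, 31, 7, 7
The 3 values of 40 occupy positions 4–6 → average rank 5.
The 2 values of 7 occupy positions 9–10 → average rank (9+10)/2 = 9.5.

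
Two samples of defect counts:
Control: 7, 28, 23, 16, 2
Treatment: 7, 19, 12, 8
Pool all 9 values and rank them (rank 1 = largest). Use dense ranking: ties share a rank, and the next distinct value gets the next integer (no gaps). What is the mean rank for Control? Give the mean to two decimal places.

4.40

Sorted (descending): 28, 23, 19, 16, 12, 8, 7, 7, 2
The 2 values of 7 share dense rank 7.
Remaining distinct values take the next consecutive integers.
Control values → pooled ranks: 7→7, 28→1, 23→2, 16→4, 2→8
Mean rank = (7 + 1 + 2 + 4 + 8) / 5 = 4.40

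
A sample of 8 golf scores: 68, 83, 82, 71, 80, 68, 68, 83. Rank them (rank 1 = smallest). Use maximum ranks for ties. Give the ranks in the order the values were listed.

3, 8, 6, 4, 5, 3, 3, 8

Sorted (ascending): 68, 68, 68, 71, 80, 82, 83, 83
The 3 values of 68 occupy positions 1–3 → each gets rank 3.
The 2 values of 83 occupy positions 7–8 → each gets rank 8.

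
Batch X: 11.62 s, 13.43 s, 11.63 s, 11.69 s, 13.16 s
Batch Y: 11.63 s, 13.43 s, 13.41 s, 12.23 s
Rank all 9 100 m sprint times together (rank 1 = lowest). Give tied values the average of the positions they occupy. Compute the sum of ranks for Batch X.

Sorted (ascending): 11.62, 11.63, 11.63, 11.69, 12.23, 13.16, 13.41, 13.43, 13.43
The 2 values of 11.63 occupy positions 2–3 → average rank (2+3)/2 = 2.5.
The 2 values of 13.43 occupy positions 8–9 → average rank (8+9)/2 = 8.5.
Batch X values → pooled ranks: 11.62→1, 13.43→8.5, 11.63→2.5, 11.69→4, 13.16→6
Rank sum = 1 + 8.5 + 2.5 + 4 + 6 = 22

22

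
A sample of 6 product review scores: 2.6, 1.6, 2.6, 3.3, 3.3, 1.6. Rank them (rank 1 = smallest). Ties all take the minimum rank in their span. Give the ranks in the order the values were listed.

Sorted (ascending): 1.6, 1.6, 2.6, 2.6, 3.3, 3.3
The 2 values of 1.6 occupy positions 1–2 → each gets rank 1.
The 2 values of 2.6 occupy positions 3–4 → each gets rank 3.
The 2 values of 3.3 occupy positions 5–6 → each gets rank 5.

3, 1, 3, 5, 5, 1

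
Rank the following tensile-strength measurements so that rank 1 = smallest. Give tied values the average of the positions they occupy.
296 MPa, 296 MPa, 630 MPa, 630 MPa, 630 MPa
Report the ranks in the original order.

Sorted (ascending): 296, 296, 630, 630, 630
The 2 values of 296 occupy positions 1–2 → average rank (1+2)/2 = 1.5.
The 3 values of 630 occupy positions 3–5 → average rank 4.

1.5, 1.5, 4, 4, 4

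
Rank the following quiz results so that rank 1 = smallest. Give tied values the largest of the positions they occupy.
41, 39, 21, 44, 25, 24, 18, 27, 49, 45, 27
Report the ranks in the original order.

Sorted (ascending): 18, 21, 24, 25, 27, 27, 39, 41, 44, 45, 49
The 2 values of 27 occupy positions 5–6 → each gets rank 6.

8, 7, 2, 9, 4, 3, 1, 6, 11, 10, 6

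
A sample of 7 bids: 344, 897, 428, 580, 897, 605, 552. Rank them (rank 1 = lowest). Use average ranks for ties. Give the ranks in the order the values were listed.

1, 6.5, 2, 4, 6.5, 5, 3

Sorted (ascending): 344, 428, 552, 580, 605, 897, 897
The 2 values of 897 occupy positions 6–7 → average rank (6+7)/2 = 6.5.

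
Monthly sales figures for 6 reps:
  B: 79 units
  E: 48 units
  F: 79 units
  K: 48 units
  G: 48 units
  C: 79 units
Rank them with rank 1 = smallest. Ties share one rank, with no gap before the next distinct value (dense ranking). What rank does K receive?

1

Sorted (ascending): 48, 48, 48, 79, 79, 79
The 3 values of 48 share dense rank 1.
The 3 values of 79 share dense rank 2.
K has value 48 units → rank 1.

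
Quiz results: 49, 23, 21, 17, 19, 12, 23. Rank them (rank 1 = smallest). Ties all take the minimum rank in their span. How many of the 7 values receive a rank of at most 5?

6

Sorted (ascending): 12, 17, 19, 21, 23, 23, 49
The 2 values of 23 occupy positions 5–6 → each gets rank 5.
Ranks ≤ 5: {1, 2, 3, 4, 5, 5} → 6 values.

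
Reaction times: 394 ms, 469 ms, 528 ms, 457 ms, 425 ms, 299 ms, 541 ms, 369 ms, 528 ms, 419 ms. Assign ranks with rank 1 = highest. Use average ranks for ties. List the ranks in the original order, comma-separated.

8, 4, 2.5, 5, 6, 10, 1, 9, 2.5, 7

Sorted (descending): 541, 528, 528, 469, 457, 425, 419, 394, 369, 299
The 2 values of 528 occupy positions 2–3 → average rank (2+3)/2 = 2.5.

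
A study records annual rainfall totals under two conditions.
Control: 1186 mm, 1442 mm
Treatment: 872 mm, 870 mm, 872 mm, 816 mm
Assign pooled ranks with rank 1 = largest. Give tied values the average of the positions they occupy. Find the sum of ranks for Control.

Sorted (descending): 1442, 1186, 872, 872, 870, 816
The 2 values of 872 occupy positions 3–4 → average rank (3+4)/2 = 3.5.
Control values → pooled ranks: 1186→2, 1442→1
Rank sum = 2 + 1 = 3

3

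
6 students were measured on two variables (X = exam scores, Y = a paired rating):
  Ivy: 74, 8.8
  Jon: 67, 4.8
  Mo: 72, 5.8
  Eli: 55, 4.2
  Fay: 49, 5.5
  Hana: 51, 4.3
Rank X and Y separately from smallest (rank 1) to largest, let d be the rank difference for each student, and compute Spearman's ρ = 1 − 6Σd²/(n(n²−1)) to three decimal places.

Ranks of variable 1: 6, 4, 5, 3, 1, 2
Ranks of variable 2: 6, 3, 5, 1, 4, 2
d = r₁ − r₂: 0, 1, 0, 2, -3, 0
d²: 0, 1, 0, 4, 9, 0; Σd² = 14
ρ = 1 − 6·14/(6·35) = 1 − 84/210 = 0.600

0.600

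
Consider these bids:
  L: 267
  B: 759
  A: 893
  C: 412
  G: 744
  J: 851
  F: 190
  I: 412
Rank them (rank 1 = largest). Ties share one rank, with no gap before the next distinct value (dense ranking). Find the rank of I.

Sorted (descending): 893, 851, 759, 744, 412, 412, 267, 190
The 2 values of 412 share dense rank 5.
Remaining distinct values take the next consecutive integers.
I has value 412 → rank 5.

5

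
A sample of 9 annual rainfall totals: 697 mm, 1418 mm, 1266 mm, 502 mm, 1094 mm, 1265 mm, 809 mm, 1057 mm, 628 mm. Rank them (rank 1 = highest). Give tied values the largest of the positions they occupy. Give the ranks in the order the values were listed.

7, 1, 2, 9, 4, 3, 6, 5, 8

Sorted (descending): 1418, 1266, 1265, 1094, 1057, 809, 697, 628, 502
No ties — each value takes its position as its rank.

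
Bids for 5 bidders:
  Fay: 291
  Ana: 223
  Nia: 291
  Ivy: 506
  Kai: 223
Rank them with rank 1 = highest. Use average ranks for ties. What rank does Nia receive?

2.5

Sorted (descending): 506, 291, 291, 223, 223
The 2 values of 291 occupy positions 2–3 → average rank (2+3)/2 = 2.5.
The 2 values of 223 occupy positions 4–5 → average rank (4+5)/2 = 4.5.
Nia has value 291 → rank 2.5.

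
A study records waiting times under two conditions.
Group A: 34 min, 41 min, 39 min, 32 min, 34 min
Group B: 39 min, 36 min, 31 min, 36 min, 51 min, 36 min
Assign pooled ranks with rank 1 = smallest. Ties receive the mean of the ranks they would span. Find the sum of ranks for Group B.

Sorted (ascending): 31, 32, 34, 34, 36, 36, 36, 39, 39, 41, 51
The 2 values of 34 occupy positions 3–4 → average rank (3+4)/2 = 3.5.
The 3 values of 36 occupy positions 5–7 → average rank 6.
The 2 values of 39 occupy positions 8–9 → average rank (8+9)/2 = 8.5.
Group B values → pooled ranks: 39→8.5, 36→6, 31→1, 36→6, 51→11, 36→6
Rank sum = 8.5 + 6 + 1 + 6 + 11 + 6 = 38.5

38.5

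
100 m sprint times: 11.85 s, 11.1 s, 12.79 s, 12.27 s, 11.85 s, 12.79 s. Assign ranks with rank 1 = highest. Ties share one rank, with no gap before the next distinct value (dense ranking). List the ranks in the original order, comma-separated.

3, 4, 1, 2, 3, 1

Sorted (descending): 12.79, 12.79, 12.27, 11.85, 11.85, 11.1
The 2 values of 12.79 share dense rank 1.
The 2 values of 11.85 share dense rank 3.
Remaining distinct values take the next consecutive integers.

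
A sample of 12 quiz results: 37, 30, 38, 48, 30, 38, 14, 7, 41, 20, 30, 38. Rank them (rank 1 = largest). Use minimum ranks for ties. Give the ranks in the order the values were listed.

Sorted (descending): 48, 41, 38, 38, 38, 37, 30, 30, 30, 20, 14, 7
The 3 values of 38 occupy positions 3–5 → each gets rank 3.
The 3 values of 30 occupy positions 7–9 → each gets rank 7.

6, 7, 3, 1, 7, 3, 11, 12, 2, 10, 7, 3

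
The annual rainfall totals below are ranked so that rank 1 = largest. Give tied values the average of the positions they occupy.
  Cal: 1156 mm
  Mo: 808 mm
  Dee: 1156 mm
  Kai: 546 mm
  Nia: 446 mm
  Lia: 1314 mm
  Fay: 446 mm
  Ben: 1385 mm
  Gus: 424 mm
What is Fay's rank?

Sorted (descending): 1385, 1314, 1156, 1156, 808, 546, 446, 446, 424
The 2 values of 1156 occupy positions 3–4 → average rank (3+4)/2 = 3.5.
The 2 values of 446 occupy positions 7–8 → average rank (7+8)/2 = 7.5.
Fay has value 446 mm → rank 7.5.

7.5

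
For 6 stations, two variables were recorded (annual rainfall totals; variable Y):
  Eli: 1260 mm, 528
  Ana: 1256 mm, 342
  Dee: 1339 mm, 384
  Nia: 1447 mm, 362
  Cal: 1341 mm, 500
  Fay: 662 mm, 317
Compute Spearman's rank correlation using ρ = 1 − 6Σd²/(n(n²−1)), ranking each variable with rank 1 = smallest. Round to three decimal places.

Ranks of variable 1: 3, 2, 4, 6, 5, 1
Ranks of variable 2: 6, 2, 4, 3, 5, 1
d = r₁ − r₂: -3, 0, 0, 3, 0, 0
d²: 9, 0, 0, 9, 0, 0; Σd² = 18
ρ = 1 − 6·18/(6·35) = 1 − 108/210 = 0.486

0.486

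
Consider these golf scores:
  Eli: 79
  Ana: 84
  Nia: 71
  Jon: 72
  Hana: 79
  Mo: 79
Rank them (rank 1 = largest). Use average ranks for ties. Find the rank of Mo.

Sorted (descending): 84, 79, 79, 79, 72, 71
The 3 values of 79 occupy positions 2–4 → average rank 3.
Mo has value 79 → rank 3.

3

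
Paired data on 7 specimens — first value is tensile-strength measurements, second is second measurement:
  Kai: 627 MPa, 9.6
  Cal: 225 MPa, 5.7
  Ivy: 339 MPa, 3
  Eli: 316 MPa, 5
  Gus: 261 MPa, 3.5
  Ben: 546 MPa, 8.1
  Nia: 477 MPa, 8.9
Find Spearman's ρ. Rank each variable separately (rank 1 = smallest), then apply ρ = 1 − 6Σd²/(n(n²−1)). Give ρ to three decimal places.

0.643

Ranks of variable 1: 7, 1, 4, 3, 2, 6, 5
Ranks of variable 2: 7, 4, 1, 3, 2, 5, 6
d = r₁ − r₂: 0, -3, 3, 0, 0, 1, -1
d²: 0, 9, 9, 0, 0, 1, 1; Σd² = 20
ρ = 1 − 6·20/(7·48) = 1 − 120/336 = 0.643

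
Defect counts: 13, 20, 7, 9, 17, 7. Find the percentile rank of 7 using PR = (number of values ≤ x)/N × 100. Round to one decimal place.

33.3

N = 6.
Strictly below 7: 0. Equal to 7: 2.
PR = 2/6 × 100 = 33.3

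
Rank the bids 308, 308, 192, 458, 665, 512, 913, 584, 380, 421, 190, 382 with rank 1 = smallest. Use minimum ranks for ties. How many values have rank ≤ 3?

4

Sorted (ascending): 190, 192, 308, 308, 380, 382, 421, 458, 512, 584, 665, 913
The 2 values of 308 occupy positions 3–4 → each gets rank 3.
Ranks ≤ 3: {1, 2, 3, 3} → 4 values.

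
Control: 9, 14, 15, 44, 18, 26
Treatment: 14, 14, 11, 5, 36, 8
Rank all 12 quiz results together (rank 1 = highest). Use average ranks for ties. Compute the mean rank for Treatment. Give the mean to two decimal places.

Sorted (descending): 44, 36, 26, 18, 15, 14, 14, 14, 11, 9, 8, 5
The 3 values of 14 occupy positions 6–8 → average rank 7.
Treatment values → pooled ranks: 14→7, 14→7, 11→9, 5→12, 36→2, 8→11
Mean rank = (7 + 7 + 9 + 12 + 2 + 11) / 6 = 8.00

8.00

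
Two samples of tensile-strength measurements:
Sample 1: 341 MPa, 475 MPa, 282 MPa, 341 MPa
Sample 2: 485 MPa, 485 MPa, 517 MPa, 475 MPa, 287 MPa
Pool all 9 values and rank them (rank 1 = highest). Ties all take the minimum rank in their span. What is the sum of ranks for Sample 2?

Sorted (descending): 517, 485, 485, 475, 475, 341, 341, 287, 282
The 2 values of 485 occupy positions 2–3 → each gets rank 2.
The 2 values of 475 occupy positions 4–5 → each gets rank 4.
The 2 values of 341 occupy positions 6–7 → each gets rank 6.
Sample 2 values → pooled ranks: 485→2, 485→2, 517→1, 475→4, 287→8
Rank sum = 2 + 2 + 1 + 4 + 8 = 17

17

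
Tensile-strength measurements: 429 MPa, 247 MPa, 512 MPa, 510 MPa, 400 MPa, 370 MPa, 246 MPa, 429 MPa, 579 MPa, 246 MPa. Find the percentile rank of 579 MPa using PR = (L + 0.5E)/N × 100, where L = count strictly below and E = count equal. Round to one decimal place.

N = 10.
Strictly below 579: 9. Equal to 579: 1.
PR = (9 + 0.5·1)/10 × 100 = 95.0

95.0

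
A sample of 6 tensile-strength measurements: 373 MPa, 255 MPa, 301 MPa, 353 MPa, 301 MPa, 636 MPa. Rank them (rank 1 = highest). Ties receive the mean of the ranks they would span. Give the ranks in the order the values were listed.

2, 6, 4.5, 3, 4.5, 1

Sorted (descending): 636, 373, 353, 301, 301, 255
The 2 values of 301 occupy positions 4–5 → average rank (4+5)/2 = 4.5.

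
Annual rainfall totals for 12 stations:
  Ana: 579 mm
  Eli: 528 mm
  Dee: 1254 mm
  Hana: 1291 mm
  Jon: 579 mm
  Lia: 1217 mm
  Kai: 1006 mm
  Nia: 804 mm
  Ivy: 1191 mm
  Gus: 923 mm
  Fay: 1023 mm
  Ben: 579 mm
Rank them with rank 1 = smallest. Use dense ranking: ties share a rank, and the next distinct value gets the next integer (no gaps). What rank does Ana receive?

Sorted (ascending): 528, 579, 579, 579, 804, 923, 1006, 1023, 1191, 1217, 1254, 1291
The 3 values of 579 share dense rank 2.
Remaining distinct values take the next consecutive integers.
Ana has value 579 mm → rank 2.

2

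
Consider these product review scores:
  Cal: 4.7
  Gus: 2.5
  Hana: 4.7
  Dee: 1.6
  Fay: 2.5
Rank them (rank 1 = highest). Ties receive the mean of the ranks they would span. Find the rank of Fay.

Sorted (descending): 4.7, 4.7, 2.5, 2.5, 1.6
The 2 values of 4.7 occupy positions 1–2 → average rank (1+2)/2 = 1.5.
The 2 values of 2.5 occupy positions 3–4 → average rank (3+4)/2 = 3.5.
Fay has value 2.5 → rank 3.5.

3.5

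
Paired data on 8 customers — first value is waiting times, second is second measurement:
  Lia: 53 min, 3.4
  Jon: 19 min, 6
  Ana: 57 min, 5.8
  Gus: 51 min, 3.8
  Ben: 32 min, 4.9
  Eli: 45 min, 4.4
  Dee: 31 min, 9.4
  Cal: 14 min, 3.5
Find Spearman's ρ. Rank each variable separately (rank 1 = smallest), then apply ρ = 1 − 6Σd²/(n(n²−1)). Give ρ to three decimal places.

-0.214

Ranks of variable 1: 7, 2, 8, 6, 4, 5, 3, 1
Ranks of variable 2: 1, 7, 6, 3, 5, 4, 8, 2
d = r₁ − r₂: 6, -5, 2, 3, -1, 1, -5, -1
d²: 36, 25, 4, 9, 1, 1, 25, 1; Σd² = 102
ρ = 1 − 6·102/(8·63) = 1 − 612/504 = -0.214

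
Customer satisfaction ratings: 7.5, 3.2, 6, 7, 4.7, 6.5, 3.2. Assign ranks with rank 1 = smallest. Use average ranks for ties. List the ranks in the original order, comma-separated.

7, 1.5, 4, 6, 3, 5, 1.5

Sorted (ascending): 3.2, 3.2, 4.7, 6, 6.5, 7, 7.5
The 2 values of 3.2 occupy positions 1–2 → average rank (1+2)/2 = 1.5.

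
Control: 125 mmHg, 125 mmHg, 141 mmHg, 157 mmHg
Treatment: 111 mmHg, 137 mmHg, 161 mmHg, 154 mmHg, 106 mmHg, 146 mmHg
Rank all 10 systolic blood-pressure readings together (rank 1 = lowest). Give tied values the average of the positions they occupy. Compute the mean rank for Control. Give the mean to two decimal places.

5.50

Sorted (ascending): 106, 111, 125, 125, 137, 141, 146, 154, 157, 161
The 2 values of 125 occupy positions 3–4 → average rank (3+4)/2 = 3.5.
Control values → pooled ranks: 125→3.5, 125→3.5, 141→6, 157→9
Mean rank = (3.5 + 3.5 + 6 + 9) / 4 = 5.50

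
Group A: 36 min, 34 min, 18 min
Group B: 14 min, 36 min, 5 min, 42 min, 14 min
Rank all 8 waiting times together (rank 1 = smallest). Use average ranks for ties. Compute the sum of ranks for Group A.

Sorted (ascending): 5, 14, 14, 18, 34, 36, 36, 42
The 2 values of 14 occupy positions 2–3 → average rank (2+3)/2 = 2.5.
The 2 values of 36 occupy positions 6–7 → average rank (6+7)/2 = 6.5.
Group A values → pooled ranks: 36→6.5, 34→5, 18→4
Rank sum = 6.5 + 5 + 4 = 15.5

15.5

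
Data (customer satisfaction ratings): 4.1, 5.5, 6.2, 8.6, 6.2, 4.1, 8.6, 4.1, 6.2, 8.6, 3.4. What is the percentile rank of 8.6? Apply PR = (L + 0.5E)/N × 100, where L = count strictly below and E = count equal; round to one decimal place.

86.4

N = 11.
Strictly below 8.6: 8. Equal to 8.6: 3.
PR = (8 + 0.5·3)/11 × 100 = 86.4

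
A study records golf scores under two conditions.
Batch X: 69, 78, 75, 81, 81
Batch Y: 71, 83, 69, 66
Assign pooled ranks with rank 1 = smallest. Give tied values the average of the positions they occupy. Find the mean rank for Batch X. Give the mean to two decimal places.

5.70

Sorted (ascending): 66, 69, 69, 71, 75, 78, 81, 81, 83
The 2 values of 69 occupy positions 2–3 → average rank (2+3)/2 = 2.5.
The 2 values of 81 occupy positions 7–8 → average rank (7+8)/2 = 7.5.
Batch X values → pooled ranks: 69→2.5, 78→6, 75→5, 81→7.5, 81→7.5
Mean rank = (2.5 + 6 + 5 + 7.5 + 7.5) / 5 = 5.70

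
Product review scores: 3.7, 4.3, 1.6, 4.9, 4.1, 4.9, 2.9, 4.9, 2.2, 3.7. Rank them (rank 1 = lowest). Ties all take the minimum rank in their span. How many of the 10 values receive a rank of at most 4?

5

Sorted (ascending): 1.6, 2.2, 2.9, 3.7, 3.7, 4.1, 4.3, 4.9, 4.9, 4.9
The 2 values of 3.7 occupy positions 4–5 → each gets rank 4.
The 3 values of 4.9 occupy positions 8–10 → each gets rank 8.
Ranks ≤ 4: {1, 2, 3, 4, 4} → 5 values.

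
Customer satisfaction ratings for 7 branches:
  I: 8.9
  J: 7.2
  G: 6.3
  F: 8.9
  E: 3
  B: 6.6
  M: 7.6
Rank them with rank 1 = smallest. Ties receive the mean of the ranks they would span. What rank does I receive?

Sorted (ascending): 3, 6.3, 6.6, 7.2, 7.6, 8.9, 8.9
The 2 values of 8.9 occupy positions 6–7 → average rank (6+7)/2 = 6.5.
I has value 8.9 → rank 6.5.

6.5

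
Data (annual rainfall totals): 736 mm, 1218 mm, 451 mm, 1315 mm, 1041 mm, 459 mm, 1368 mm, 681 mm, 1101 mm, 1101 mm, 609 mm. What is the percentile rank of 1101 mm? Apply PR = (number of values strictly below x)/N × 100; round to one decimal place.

N = 11.
Strictly below 1101: 6. Equal to 1101: 2.
PR = 6/11 × 100 = 54.5

54.5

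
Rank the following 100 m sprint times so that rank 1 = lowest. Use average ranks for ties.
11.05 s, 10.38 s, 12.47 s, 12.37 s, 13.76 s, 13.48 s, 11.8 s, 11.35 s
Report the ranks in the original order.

Sorted (ascending): 10.38, 11.05, 11.35, 11.8, 12.37, 12.47, 13.48, 13.76
No ties — each value takes its position as its rank.

2, 1, 6, 5, 8, 7, 4, 3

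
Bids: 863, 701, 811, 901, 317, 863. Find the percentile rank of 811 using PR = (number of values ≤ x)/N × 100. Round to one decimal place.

N = 6.
Strictly below 811: 2. Equal to 811: 1.
PR = 3/6 × 100 = 50.0

50.0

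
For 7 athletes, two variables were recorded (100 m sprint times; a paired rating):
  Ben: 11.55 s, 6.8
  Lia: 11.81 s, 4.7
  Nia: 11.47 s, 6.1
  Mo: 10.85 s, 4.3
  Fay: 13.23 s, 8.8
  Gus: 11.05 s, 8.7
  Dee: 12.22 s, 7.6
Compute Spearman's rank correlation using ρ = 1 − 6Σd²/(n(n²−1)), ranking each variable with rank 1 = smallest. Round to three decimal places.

0.536

Ranks of variable 1: 4, 5, 3, 1, 7, 2, 6
Ranks of variable 2: 4, 2, 3, 1, 7, 6, 5
d = r₁ − r₂: 0, 3, 0, 0, 0, -4, 1
d²: 0, 9, 0, 0, 0, 16, 1; Σd² = 26
ρ = 1 − 6·26/(7·48) = 1 − 156/336 = 0.536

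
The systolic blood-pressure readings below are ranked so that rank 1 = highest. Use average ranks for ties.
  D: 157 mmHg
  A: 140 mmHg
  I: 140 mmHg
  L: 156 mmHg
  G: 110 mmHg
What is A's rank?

Sorted (descending): 157, 156, 140, 140, 110
The 2 values of 140 occupy positions 3–4 → average rank (3+4)/2 = 3.5.
A has value 140 mmHg → rank 3.5.

3.5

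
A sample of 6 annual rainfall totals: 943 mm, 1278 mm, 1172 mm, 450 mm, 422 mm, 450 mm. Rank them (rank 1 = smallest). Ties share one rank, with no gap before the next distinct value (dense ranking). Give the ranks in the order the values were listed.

3, 5, 4, 2, 1, 2

Sorted (ascending): 422, 450, 450, 943, 1172, 1278
The 2 values of 450 share dense rank 2.
Remaining distinct values take the next consecutive integers.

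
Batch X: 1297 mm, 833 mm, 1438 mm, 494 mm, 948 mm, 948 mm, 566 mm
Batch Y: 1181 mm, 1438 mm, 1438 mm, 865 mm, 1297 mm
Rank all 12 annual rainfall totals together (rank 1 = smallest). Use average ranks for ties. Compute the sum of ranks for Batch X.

Sorted (ascending): 494, 566, 833, 865, 948, 948, 1181, 1297, 1297, 1438, 1438, 1438
The 2 values of 948 occupy positions 5–6 → average rank (5+6)/2 = 5.5.
The 2 values of 1297 occupy positions 8–9 → average rank (8+9)/2 = 8.5.
The 3 values of 1438 occupy positions 10–12 → average rank 11.
Batch X values → pooled ranks: 1297→8.5, 833→3, 1438→11, 494→1, 948→5.5, 948→5.5, 566→2
Rank sum = 8.5 + 3 + 11 + 1 + 5.5 + 5.5 + 2 = 36.5

36.5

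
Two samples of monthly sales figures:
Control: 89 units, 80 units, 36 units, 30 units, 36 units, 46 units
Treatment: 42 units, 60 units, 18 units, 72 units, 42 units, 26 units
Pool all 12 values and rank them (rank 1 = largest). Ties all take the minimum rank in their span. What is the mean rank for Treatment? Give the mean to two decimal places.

Sorted (descending): 89, 80, 72, 60, 46, 42, 42, 36, 36, 30, 26, 18
The 2 values of 42 occupy positions 6–7 → each gets rank 6.
The 2 values of 36 occupy positions 8–9 → each gets rank 8.
Treatment values → pooled ranks: 42→6, 60→4, 18→12, 72→3, 42→6, 26→11
Mean rank = (6 + 4 + 12 + 3 + 6 + 11) / 6 = 7.00

7.00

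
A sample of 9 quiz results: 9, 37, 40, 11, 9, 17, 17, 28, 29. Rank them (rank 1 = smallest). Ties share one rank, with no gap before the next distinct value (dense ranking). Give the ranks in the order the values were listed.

1, 6, 7, 2, 1, 3, 3, 4, 5

Sorted (ascending): 9, 9, 11, 17, 17, 28, 29, 37, 40
The 2 values of 9 share dense rank 1.
The 2 values of 17 share dense rank 3.
Remaining distinct values take the next consecutive integers.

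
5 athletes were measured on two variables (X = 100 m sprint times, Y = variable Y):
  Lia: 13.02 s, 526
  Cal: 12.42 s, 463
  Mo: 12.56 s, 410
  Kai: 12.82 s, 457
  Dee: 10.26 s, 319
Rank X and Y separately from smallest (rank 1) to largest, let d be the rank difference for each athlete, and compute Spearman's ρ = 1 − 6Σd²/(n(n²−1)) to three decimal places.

Ranks of variable 1: 5, 2, 3, 4, 1
Ranks of variable 2: 5, 4, 2, 3, 1
d = r₁ − r₂: 0, -2, 1, 1, 0
d²: 0, 4, 1, 1, 0; Σd² = 6
ρ = 1 − 6·6/(5·24) = 1 − 36/120 = 0.700

0.700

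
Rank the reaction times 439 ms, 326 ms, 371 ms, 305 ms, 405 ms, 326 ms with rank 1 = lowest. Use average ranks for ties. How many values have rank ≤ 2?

1

Sorted (ascending): 305, 326, 326, 371, 405, 439
The 2 values of 326 occupy positions 2–3 → average rank (2+3)/2 = 2.5.
Ranks ≤ 2: {1} → 1 value.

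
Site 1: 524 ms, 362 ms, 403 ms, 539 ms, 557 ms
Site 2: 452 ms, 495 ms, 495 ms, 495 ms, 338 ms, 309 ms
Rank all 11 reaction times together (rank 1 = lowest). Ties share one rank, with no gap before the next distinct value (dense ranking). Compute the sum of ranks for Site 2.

26

Sorted (ascending): 309, 338, 362, 403, 452, 495, 495, 495, 524, 539, 557
The 3 values of 495 share dense rank 6.
Remaining distinct values take the next consecutive integers.
Site 2 values → pooled ranks: 452→5, 495→6, 495→6, 495→6, 338→2, 309→1
Rank sum = 5 + 6 + 6 + 6 + 2 + 1 = 26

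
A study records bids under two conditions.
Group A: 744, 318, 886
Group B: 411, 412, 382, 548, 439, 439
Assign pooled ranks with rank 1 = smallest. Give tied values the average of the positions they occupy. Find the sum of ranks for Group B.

27

Sorted (ascending): 318, 382, 411, 412, 439, 439, 548, 744, 886
The 2 values of 439 occupy positions 5–6 → average rank (5+6)/2 = 5.5.
Group B values → pooled ranks: 411→3, 412→4, 382→2, 548→7, 439→5.5, 439→5.5
Rank sum = 3 + 4 + 2 + 7 + 5.5 + 5.5 = 27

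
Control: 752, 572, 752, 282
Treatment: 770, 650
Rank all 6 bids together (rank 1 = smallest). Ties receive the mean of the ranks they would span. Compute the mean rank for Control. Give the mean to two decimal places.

3.00

Sorted (ascending): 282, 572, 650, 752, 752, 770
The 2 values of 752 occupy positions 4–5 → average rank (4+5)/2 = 4.5.
Control values → pooled ranks: 752→4.5, 572→2, 752→4.5, 282→1
Mean rank = (4.5 + 2 + 4.5 + 1) / 4 = 3.00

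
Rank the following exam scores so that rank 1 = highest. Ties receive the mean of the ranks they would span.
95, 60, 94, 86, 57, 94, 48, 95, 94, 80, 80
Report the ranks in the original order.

Sorted (descending): 95, 95, 94, 94, 94, 86, 80, 80, 60, 57, 48
The 2 values of 95 occupy positions 1–2 → average rank (1+2)/2 = 1.5.
The 3 values of 94 occupy positions 3–5 → average rank 4.
The 2 values of 80 occupy positions 7–8 → average rank (7+8)/2 = 7.5.

1.5, 9, 4, 6, 10, 4, 11, 1.5, 4, 7.5, 7.5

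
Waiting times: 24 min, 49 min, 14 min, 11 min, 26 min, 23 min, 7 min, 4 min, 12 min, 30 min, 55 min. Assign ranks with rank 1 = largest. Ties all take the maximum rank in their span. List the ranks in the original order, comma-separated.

Sorted (descending): 55, 49, 30, 26, 24, 23, 14, 12, 11, 7, 4
No ties — each value takes its position as its rank.

5, 2, 7, 9, 4, 6, 10, 11, 8, 3, 1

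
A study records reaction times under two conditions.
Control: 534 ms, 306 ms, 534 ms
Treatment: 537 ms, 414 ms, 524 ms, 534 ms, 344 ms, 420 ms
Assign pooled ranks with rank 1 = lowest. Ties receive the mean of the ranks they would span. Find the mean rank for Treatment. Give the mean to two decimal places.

5.00

Sorted (ascending): 306, 344, 414, 420, 524, 534, 534, 534, 537
The 3 values of 534 occupy positions 6–8 → average rank 7.
Treatment values → pooled ranks: 537→9, 414→3, 524→5, 534→7, 344→2, 420→4
Mean rank = (9 + 3 + 5 + 7 + 2 + 4) / 6 = 5.00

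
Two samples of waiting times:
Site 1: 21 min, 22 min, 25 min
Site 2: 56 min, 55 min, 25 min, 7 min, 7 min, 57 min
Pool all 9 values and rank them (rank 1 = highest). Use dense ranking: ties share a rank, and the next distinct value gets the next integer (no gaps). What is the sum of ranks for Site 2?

Sorted (descending): 57, 56, 55, 25, 25, 22, 21, 7, 7
The 2 values of 25 share dense rank 4.
The 2 values of 7 share dense rank 7.
Remaining distinct values take the next consecutive integers.
Site 2 values → pooled ranks: 56→2, 55→3, 25→4, 7→7, 7→7, 57→1
Rank sum = 2 + 3 + 4 + 7 + 7 + 1 = 24

24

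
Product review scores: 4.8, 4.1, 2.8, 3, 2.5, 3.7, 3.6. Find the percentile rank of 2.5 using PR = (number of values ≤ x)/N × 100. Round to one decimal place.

14.3

N = 7.
Strictly below 2.5: 0. Equal to 2.5: 1.
PR = 1/7 × 100 = 14.3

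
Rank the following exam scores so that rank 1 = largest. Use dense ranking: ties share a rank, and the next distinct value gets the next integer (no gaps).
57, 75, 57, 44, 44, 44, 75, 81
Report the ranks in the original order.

Sorted (descending): 81, 75, 75, 57, 57, 44, 44, 44
The 2 values of 75 share dense rank 2.
The 2 values of 57 share dense rank 3.
The 3 values of 44 share dense rank 4.
Remaining distinct values take the next consecutive integers.

3, 2, 3, 4, 4, 4, 2, 1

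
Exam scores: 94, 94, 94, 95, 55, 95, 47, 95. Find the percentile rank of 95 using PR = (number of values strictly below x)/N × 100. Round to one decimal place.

N = 8.
Strictly below 95: 5. Equal to 95: 3.
PR = 5/8 × 100 = 62.5

62.5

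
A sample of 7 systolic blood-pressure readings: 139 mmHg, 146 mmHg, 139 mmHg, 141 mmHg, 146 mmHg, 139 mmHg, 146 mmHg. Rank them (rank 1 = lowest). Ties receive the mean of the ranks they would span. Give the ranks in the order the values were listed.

2, 6, 2, 4, 6, 2, 6

Sorted (ascending): 139, 139, 139, 141, 146, 146, 146
The 3 values of 139 occupy positions 1–3 → average rank 2.
The 3 values of 146 occupy positions 5–7 → average rank 6.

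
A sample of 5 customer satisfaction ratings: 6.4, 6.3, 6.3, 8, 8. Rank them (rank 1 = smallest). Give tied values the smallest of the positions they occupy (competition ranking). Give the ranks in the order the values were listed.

3, 1, 1, 4, 4

Sorted (ascending): 6.3, 6.3, 6.4, 8, 8
The 2 values of 6.3 occupy positions 1–2 → each gets rank 1.
The 2 values of 8 occupy positions 4–5 → each gets rank 4.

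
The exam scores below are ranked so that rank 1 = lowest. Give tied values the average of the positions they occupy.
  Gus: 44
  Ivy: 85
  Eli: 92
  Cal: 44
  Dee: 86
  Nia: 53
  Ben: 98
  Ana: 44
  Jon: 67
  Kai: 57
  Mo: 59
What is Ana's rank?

2

Sorted (ascending): 44, 44, 44, 53, 57, 59, 67, 85, 86, 92, 98
The 3 values of 44 occupy positions 1–3 → average rank 2.
Ana has value 44 → rank 2.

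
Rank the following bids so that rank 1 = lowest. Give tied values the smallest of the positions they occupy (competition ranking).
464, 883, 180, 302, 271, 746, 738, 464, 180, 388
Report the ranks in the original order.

6, 10, 1, 4, 3, 9, 8, 6, 1, 5

Sorted (ascending): 180, 180, 271, 302, 388, 464, 464, 738, 746, 883
The 2 values of 180 occupy positions 1–2 → each gets rank 1.
The 2 values of 464 occupy positions 6–7 → each gets rank 6.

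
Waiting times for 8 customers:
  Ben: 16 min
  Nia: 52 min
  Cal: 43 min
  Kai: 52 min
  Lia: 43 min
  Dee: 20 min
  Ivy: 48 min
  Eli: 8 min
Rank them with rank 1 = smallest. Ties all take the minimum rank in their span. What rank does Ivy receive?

Sorted (ascending): 8, 16, 20, 43, 43, 48, 52, 52
The 2 values of 43 occupy positions 4–5 → each gets rank 4.
The 2 values of 52 occupy positions 7–8 → each gets rank 7.
Ivy has value 48 min → rank 6.

6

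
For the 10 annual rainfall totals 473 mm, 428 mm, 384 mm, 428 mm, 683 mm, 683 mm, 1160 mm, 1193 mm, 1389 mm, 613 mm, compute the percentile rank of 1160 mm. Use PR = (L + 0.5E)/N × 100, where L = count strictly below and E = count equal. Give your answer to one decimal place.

75.0

N = 10.
Strictly below 1160: 7. Equal to 1160: 1.
PR = (7 + 0.5·1)/10 × 100 = 75.0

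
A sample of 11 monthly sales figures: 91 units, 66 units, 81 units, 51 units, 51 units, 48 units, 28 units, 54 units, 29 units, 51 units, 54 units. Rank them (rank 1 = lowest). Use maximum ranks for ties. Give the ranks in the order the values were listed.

Sorted (ascending): 28, 29, 48, 51, 51, 51, 54, 54, 66, 81, 91
The 3 values of 51 occupy positions 4–6 → each gets rank 6.
The 2 values of 54 occupy positions 7–8 → each gets rank 8.

11, 9, 10, 6, 6, 3, 1, 8, 2, 6, 8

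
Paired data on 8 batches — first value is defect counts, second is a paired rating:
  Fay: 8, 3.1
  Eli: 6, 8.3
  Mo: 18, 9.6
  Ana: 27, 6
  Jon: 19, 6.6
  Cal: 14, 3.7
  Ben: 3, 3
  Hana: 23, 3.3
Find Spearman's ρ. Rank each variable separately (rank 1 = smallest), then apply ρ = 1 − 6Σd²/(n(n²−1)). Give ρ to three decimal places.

0.286

Ranks of variable 1: 3, 2, 5, 8, 6, 4, 1, 7
Ranks of variable 2: 2, 7, 8, 5, 6, 4, 1, 3
d = r₁ − r₂: 1, -5, -3, 3, 0, 0, 0, 4
d²: 1, 25, 9, 9, 0, 0, 0, 16; Σd² = 60
ρ = 1 − 6·60/(8·63) = 1 − 360/504 = 0.286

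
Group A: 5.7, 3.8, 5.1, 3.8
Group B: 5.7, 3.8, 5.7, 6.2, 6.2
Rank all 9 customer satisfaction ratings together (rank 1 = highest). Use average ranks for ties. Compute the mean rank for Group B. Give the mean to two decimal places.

Sorted (descending): 6.2, 6.2, 5.7, 5.7, 5.7, 5.1, 3.8, 3.8, 3.8
The 2 values of 6.2 occupy positions 1–2 → average rank (1+2)/2 = 1.5.
The 3 values of 5.7 occupy positions 3–5 → average rank 4.
The 3 values of 3.8 occupy positions 7–9 → average rank 8.
Group B values → pooled ranks: 5.7→4, 3.8→8, 5.7→4, 6.2→1.5, 6.2→1.5
Mean rank = (4 + 8 + 4 + 1.5 + 1.5) / 5 = 3.80

3.80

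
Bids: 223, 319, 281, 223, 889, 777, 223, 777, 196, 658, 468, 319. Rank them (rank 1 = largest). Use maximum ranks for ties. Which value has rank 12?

Sorted (descending): 889, 777, 777, 658, 468, 319, 319, 281, 223, 223, 223, 196
The 2 values of 777 occupy positions 2–3 → each gets rank 3.
The 2 values of 319 occupy positions 6–7 → each gets rank 7.
The 3 values of 223 occupy positions 9–11 → each gets rank 11.
Rank 12 → value 196.

196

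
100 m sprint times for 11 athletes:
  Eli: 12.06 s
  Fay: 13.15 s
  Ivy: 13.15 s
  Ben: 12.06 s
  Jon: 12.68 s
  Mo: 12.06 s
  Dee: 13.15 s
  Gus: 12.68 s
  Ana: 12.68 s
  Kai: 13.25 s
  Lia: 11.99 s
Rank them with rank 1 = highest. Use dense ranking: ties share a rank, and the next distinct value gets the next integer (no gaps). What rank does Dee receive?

2

Sorted (descending): 13.25, 13.15, 13.15, 13.15, 12.68, 12.68, 12.68, 12.06, 12.06, 12.06, 11.99
The 3 values of 13.15 share dense rank 2.
The 3 values of 12.68 share dense rank 3.
The 3 values of 12.06 share dense rank 4.
Remaining distinct values take the next consecutive integers.
Dee has value 13.15 s → rank 2.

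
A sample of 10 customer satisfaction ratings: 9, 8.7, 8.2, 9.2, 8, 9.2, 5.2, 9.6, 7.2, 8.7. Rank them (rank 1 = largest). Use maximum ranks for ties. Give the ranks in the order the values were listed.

4, 6, 7, 3, 8, 3, 10, 1, 9, 6

Sorted (descending): 9.6, 9.2, 9.2, 9, 8.7, 8.7, 8.2, 8, 7.2, 5.2
The 2 values of 9.2 occupy positions 2–3 → each gets rank 3.
The 2 values of 8.7 occupy positions 5–6 → each gets rank 6.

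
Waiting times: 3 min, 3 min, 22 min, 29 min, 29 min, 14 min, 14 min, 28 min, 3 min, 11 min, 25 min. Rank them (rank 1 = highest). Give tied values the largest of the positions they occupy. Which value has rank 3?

28

Sorted (descending): 29, 29, 28, 25, 22, 14, 14, 11, 3, 3, 3
The 2 values of 29 occupy positions 1–2 → each gets rank 2.
The 2 values of 14 occupy positions 6–7 → each gets rank 7.
The 3 values of 3 occupy positions 9–11 → each gets rank 11.
Rank 3 → value 28.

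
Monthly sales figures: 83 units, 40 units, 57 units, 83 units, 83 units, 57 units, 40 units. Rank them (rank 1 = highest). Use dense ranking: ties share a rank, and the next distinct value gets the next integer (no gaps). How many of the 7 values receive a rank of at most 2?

Sorted (descending): 83, 83, 83, 57, 57, 40, 40
The 3 values of 83 share dense rank 1.
The 2 values of 57 share dense rank 2.
The 2 values of 40 share dense rank 3.
Ranks ≤ 2: {1, 1, 1, 2, 2} → 5 values.

5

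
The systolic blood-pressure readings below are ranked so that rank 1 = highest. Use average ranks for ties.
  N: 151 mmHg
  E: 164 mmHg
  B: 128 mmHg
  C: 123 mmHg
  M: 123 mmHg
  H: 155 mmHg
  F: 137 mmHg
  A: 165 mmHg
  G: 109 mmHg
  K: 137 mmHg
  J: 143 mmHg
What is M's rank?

9.5

Sorted (descending): 165, 164, 155, 151, 143, 137, 137, 128, 123, 123, 109
The 2 values of 137 occupy positions 6–7 → average rank (6+7)/2 = 6.5.
The 2 values of 123 occupy positions 9–10 → average rank (9+10)/2 = 9.5.
M has value 123 mmHg → rank 9.5.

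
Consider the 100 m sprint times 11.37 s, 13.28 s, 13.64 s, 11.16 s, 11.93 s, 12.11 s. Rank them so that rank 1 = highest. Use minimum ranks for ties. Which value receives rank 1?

13.64

Sorted (descending): 13.64, 13.28, 12.11, 11.93, 11.37, 11.16
No ties — each value takes its position as its rank.
Rank 1 → value 13.64.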